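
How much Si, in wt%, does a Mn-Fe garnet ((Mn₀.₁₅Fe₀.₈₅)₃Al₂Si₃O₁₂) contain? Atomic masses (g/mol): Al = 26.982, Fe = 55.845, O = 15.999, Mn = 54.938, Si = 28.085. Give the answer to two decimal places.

16.94 wt%

Formula mass = 0.45*54.938 + 2.55*55.845 + 2*26.982 + 3*28.085 + 12*15.999 = 497.334 g/mol, of which 84.255 g is Si.
So Si makes up 84.255/497.334 = 0.1694 of the mass, i.e. 16.94%.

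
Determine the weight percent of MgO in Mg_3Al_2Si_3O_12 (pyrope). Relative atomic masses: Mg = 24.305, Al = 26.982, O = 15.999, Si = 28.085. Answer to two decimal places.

Formula mass = 403.122 g/mol.
3 Mg → 3.0000 mol MgO per formula unit; M(MgO) = 40.304, so MgO mass = 120.912 g.
120.912/403.122 × 100 = 29.99 wt%.

29.99 wt%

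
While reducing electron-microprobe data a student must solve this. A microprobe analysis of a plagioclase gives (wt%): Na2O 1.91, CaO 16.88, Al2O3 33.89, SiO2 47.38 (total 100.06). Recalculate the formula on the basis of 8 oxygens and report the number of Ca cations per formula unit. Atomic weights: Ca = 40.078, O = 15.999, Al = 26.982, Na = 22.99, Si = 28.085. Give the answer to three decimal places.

Na2O: 1.91/61.979 = 0.03082 mol → 0.06164 mol Na, 0.03082 mol O.
CaO: 16.88/56.077 = 0.30101 mol → 0.30101 mol Ca, 0.30101 mol O.
Al2O3: 33.89/101.961 = 0.33238 mol → 0.66476 mol Al, 0.99714 mol O.
SiO2: 47.38/60.083 = 0.78858 mol → 0.78858 mol Si, 1.57716 mol O.
Total oxygen = 2.90613 mol. Normalization factor = 8/2.90613 = 2.75280.
Ca per 8 O = 0.30101 × 2.75280 = 0.829.

0.829 Ca apfu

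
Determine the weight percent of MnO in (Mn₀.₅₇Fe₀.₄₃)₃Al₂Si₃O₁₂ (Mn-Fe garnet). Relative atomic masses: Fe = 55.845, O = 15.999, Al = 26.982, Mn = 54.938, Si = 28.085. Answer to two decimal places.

24.45 wt%

Molar mass of (Mn₀.₅₇Fe₀.₄₃)₃Al₂Si₃O₁₂ = 1.71·54.938 + 1.29·55.845 + 2·26.982 + 3·28.085 + 12·15.999 = 496.191 g/mol.
Each formula unit contains 1.71 Mn, equivalent to 1.71/1 = 1.7100 mol MnO.
M(MnO) = 1×54.938 + 1×15.999 = 70.937 g/mol.
Mass of MnO per formula unit = 1.7100 × 70.937 = 121.302 g.
MnO wt% = 121.302 / 496.191 × 100 = 24.45%.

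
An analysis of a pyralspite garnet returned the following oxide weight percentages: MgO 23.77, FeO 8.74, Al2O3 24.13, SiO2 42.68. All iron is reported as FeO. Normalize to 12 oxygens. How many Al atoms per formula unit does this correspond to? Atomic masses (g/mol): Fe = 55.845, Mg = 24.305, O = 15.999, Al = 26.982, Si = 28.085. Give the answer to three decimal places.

MgO: 23.77/40.304 = 0.58977 mol → 0.58977 mol Mg, 0.58977 mol O.
FeO: 8.74/71.844 = 0.12165 mol → 0.12165 mol Fe, 0.12165 mol O.
Al2O3: 24.13/101.961 = 0.23666 mol → 0.47332 mol Al, 0.70998 mol O.
SiO2: 42.68/60.083 = 0.71035 mol → 0.71035 mol Si, 1.42070 mol O.
Total oxygen = 2.84210 mol. Normalization factor = 12/2.84210 = 4.22223.
Al per 12 O = 0.47332 × 4.22223 = 1.998.

1.998 Al apfu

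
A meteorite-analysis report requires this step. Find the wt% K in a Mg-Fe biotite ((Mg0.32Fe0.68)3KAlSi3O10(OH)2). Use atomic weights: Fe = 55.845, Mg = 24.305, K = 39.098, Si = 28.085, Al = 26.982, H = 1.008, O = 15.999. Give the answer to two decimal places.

M((Mg0.32Fe0.68)3KAlSi3O10(OH)2) = 481.596 g/mol.
K contributes 1 × 39.098 = 39.098 g per mole.
39.098/481.596 = 0.0812 → 8.12%.

8.12 mass %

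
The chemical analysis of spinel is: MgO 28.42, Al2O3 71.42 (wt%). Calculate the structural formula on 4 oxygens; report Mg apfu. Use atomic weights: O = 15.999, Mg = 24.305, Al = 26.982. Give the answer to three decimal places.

MgO: 28.42/40.304 = 0.70514 mol → 0.70514 mol Mg, 0.70514 mol O.
Al2O3: 71.42/101.961 = 0.70046 mol → 1.40092 mol Al, 2.10138 mol O.
Total oxygen = 2.80652 mol. Normalization factor = 4/2.80652 = 1.42525.
Mg per 4 O = 0.70514 × 1.42525 = 1.005.

1.005 Mg apfu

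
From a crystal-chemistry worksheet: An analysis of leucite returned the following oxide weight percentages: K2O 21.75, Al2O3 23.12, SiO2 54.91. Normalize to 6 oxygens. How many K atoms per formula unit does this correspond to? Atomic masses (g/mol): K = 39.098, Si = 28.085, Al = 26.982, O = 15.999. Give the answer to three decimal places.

K2O (M=94.195): mol = 0.23090; K = 0.46180, O = 0.23090.
Al2O3 (M=101.961): mol = 0.22675; Al = 0.45350, O = 0.68025.
SiO2 (M=60.083): mol = 0.91390; Si = 0.91390, O = 1.82780.
ΣO = 2.73895; factor = 6/ΣO = 2.19062.
K apfu = 0.46180 × 2.19062 = 1.012.

1.012 K apfu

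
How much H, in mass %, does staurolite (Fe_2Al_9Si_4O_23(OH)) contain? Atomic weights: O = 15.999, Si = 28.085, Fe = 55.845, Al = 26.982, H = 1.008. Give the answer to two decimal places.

0.12 mass %

Molar mass of Fe_2Al_9Si_4O_23(OH): 2*55.845 + 9*26.982 + 4*28.085 + 24*15.999 + 1*1.008 = 851.852 g/mol.
Mass of H per formula unit: 1 × 1.008 = 1.008 g.
Weight fraction H = 1.008 / 851.852 = 0.0012.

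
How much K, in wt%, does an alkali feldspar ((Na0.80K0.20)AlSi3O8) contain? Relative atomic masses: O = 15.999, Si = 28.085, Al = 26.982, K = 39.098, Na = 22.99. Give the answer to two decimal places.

2.95 wt%

M((Na0.80K0.20)AlSi3O8) = 265.441 g/mol.
K contributes 0.20 × 39.098 = 7.820 g per mole.
7.820/265.441 = 0.0295 → 2.95%.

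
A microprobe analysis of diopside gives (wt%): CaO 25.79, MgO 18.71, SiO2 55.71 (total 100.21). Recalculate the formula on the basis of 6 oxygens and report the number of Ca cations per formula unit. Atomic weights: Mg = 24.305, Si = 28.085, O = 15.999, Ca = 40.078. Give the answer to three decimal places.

0.993 Ca apfu

CaO: 25.79/56.077 = 0.45990 mol → 0.45990 mol Ca, 0.45990 mol O.
MgO: 18.71/40.304 = 0.46422 mol → 0.46422 mol Mg, 0.46422 mol O.
SiO2: 55.71/60.083 = 0.92722 mol → 0.92722 mol Si, 1.85444 mol O.
Total oxygen = 2.77856 mol. Normalization factor = 6/2.77856 = 2.15939.
Ca per 6 O = 0.45990 × 2.15939 = 0.993.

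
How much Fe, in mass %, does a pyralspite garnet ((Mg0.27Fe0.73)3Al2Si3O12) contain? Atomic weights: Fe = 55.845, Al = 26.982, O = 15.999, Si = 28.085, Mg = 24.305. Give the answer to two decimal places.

25.90 mass %

M((Mg0.27Fe0.73)3Al2Si3O12) = 472.195 g/mol.
Fe contributes 2.19 × 55.845 = 122.301 g per mole.
122.301/472.195 = 0.2590 → 25.90%.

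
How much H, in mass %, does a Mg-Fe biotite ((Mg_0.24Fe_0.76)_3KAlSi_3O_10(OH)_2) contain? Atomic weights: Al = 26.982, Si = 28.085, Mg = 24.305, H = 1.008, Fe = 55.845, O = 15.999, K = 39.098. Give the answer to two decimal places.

M((Mg_0.24Fe_0.76)_3KAlSi_3O_10(OH)_2) = 489.165 g/mol.
H contributes 2 × 1.008 = 2.016 g per mole.
2.016/489.165 = 0.0041 → 0.41%.

0.41 mass %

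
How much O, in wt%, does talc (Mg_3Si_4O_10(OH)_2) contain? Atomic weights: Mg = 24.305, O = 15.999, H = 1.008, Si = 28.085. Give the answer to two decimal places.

50.62 wt%

M(Mg_3Si_4O_10(OH)_2) = 379.259 g/mol.
O contributes 12 × 15.999 = 191.988 g per mole.
191.988/379.259 = 0.5062 → 50.62%.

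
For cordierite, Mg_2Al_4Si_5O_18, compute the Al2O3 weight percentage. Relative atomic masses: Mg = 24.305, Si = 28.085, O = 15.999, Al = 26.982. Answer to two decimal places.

Formula mass = 584.945 g/mol.
4 Al → 2.0000 mol Al2O3 per formula unit; M(Al2O3) = 101.961, so Al2O3 mass = 203.922 g.
203.922/584.945 × 100 = 34.86 wt%.

34.86 wt%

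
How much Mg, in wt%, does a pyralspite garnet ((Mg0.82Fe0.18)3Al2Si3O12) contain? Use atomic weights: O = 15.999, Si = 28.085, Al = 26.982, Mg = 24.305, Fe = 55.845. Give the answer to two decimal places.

14.23 wt%

M((Mg0.82Fe0.18)3Al2Si3O12) = 420.154 g/mol.
Mg contributes 2.46 × 24.305 = 59.790 g per mole.
59.790/420.154 = 0.1423 → 14.23%.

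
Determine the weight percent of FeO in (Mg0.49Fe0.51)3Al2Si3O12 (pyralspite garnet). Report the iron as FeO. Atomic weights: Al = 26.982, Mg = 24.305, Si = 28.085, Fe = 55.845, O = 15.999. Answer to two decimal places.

24.35 wt%

Formula mass = 451.378 g/mol.
1.53 Fe → 1.5300 mol FeO per formula unit; M(FeO) = 71.844, so FeO mass = 109.921 g.
109.921/451.378 × 100 = 24.35 wt%.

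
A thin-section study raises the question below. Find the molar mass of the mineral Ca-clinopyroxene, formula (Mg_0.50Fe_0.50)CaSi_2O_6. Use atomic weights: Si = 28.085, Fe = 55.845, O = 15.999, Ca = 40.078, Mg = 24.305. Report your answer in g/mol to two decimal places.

232.32 g/mol

M = 0.50·24.305 + 0.50·55.845 + 1·40.078 + 2·28.085 + 6·15.999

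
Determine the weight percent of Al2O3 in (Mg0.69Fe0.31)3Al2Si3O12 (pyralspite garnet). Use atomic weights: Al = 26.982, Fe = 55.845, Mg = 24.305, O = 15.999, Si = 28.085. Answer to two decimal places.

Molar mass of (Mg0.69Fe0.31)3Al2Si3O12 = 2.07×24.305 + 0.93×55.845 + 2×26.982 + 3×28.085 + 12×15.999 = 432.454 g/mol.
Each formula unit contains 2 Al, equivalent to 2/2 = 1.0000 mol Al2O3.
M(Al2O3) = 2×26.982 + 3×15.999 = 101.961 g/mol.
Mass of Al2O3 per formula unit = 1.0000 × 101.961 = 101.961 g.
Al2O3 wt% = 101.961 / 432.454 × 100 = 23.58%.

23.58 wt%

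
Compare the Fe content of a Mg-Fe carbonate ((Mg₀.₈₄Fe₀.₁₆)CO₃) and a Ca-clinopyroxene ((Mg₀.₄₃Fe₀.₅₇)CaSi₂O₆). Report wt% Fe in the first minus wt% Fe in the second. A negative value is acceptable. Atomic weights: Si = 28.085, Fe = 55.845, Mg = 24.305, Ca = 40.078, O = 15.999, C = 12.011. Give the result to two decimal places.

First mineral: 8.935 g Fe in 89.359 g formula = 10.00 wt% Fe.
Second mineral: 31.832 g Fe in 234.525 g formula = 13.57 wt% Fe.
10.00% − 13.57% gives a difference of -3.57 percentage points.

-3.57 percentage points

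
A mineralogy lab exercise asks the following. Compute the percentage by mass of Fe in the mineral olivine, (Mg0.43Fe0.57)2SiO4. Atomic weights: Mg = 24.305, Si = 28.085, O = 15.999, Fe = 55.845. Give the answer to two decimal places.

M((Mg0.43Fe0.57)2SiO4) = 176.647 g/mol.
Fe contributes 1.14 × 55.845 = 63.663 g per mole.
63.663/176.647 = 0.3604 → 36.04%.

36.04 wt%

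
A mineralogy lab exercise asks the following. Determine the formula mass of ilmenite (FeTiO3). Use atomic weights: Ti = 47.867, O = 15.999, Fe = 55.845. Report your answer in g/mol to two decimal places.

M = 1·55.845 + 1·47.867 + 3·15.999

151.71 g/mol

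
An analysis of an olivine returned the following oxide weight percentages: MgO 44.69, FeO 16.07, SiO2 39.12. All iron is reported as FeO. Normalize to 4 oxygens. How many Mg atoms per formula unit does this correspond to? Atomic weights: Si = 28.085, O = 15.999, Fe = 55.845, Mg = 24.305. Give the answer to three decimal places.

MgO (M=40.304): mol = 1.10882; Mg = 1.10882, O = 1.10882.
FeO (M=71.844): mol = 0.22368; Fe = 0.22368, O = 0.22368.
SiO2 (M=60.083): mol = 0.65110; Si = 0.65110, O = 1.30220.
ΣO = 2.63470; factor = 4/ΣO = 1.51820.
Mg apfu = 1.10882 × 1.51820 = 1.683.

1.683 Mg apfu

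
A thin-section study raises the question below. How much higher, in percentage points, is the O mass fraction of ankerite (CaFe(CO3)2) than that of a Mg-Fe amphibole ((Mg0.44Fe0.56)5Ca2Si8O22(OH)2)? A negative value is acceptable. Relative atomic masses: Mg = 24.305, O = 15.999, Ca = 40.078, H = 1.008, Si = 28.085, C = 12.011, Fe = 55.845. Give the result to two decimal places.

1.82 percentage points

M(CaFe(CO3)2) = 215.939 g/mol, so wt% O = 95.994/215.939 × 100 = 44.45%.
M((Mg0.44Fe0.56)5Ca2Si8O22(OH)2) = 900.665 g/mol, so wt% O = 383.976/900.665 × 100 = 42.63%.
44.45 − 42.63 = 1.82 pp.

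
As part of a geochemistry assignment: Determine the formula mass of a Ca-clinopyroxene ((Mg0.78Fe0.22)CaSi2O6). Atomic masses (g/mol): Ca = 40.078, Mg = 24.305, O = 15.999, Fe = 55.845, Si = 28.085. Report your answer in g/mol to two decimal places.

223.49 g/mol

Mg: 0.78 × 24.305 = 18.9579
Fe: 0.22 × 55.845 = 12.2859
Ca: 1 × 40.078 = 40.0780
Si: 2 × 28.085 = 56.1700
O: 6 × 15.999 = 95.9940
Summing the contributions gives the formula mass.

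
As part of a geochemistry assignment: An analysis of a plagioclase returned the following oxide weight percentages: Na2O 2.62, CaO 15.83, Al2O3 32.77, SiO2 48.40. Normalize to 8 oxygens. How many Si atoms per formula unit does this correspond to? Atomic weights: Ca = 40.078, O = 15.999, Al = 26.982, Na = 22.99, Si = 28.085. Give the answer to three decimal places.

2.222 Si apfu

2.62 wt% Na2O ÷ 61.979 g/mol = 0.04227 mol, giving 0.08454 Na and 0.04227 O.
15.83 wt% CaO ÷ 56.077 g/mol = 0.28229 mol, giving 0.28229 Ca and 0.28229 O.
32.77 wt% Al2O3 ÷ 101.961 g/mol = 0.32140 mol, giving 0.64280 Al and 0.96420 O.
48.40 wt% SiO2 ÷ 60.083 g/mol = 0.80555 mol, giving 0.80555 Si and 1.61110 O.
Oxygen sums to 2.89986; scaling by 8/2.89986 = 2.75875 puts the formula on 8 O.
Si: 0.80555 × 2.75875 = 2.222 atoms per formula unit.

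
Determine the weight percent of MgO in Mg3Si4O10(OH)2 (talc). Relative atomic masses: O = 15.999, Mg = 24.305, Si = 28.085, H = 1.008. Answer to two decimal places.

Molar mass of Mg3Si4O10(OH)2 = 3*24.305 + 4*28.085 + 12*15.999 + 2*1.008 = 379.259 g/mol.
Each formula unit contains 3 Mg, equivalent to 3/1 = 3.0000 mol MgO.
M(MgO) = 1×24.305 + 1×15.999 = 40.304 g/mol.
Mass of MgO per formula unit = 3.0000 × 40.304 = 120.912 g.
MgO wt% = 120.912 / 379.259 × 100 = 31.88%.

31.88 wt%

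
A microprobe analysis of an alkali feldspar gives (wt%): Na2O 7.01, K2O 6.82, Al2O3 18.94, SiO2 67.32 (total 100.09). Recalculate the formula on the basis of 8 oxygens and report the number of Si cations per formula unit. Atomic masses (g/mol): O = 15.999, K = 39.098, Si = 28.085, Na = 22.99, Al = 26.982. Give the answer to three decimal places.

Na2O: 7.01/61.979 = 0.11310 mol → 0.22620 mol Na, 0.11310 mol O.
K2O: 6.82/94.195 = 0.07240 mol → 0.14480 mol K, 0.07240 mol O.
Al2O3: 18.94/101.961 = 0.18576 mol → 0.37152 mol Al, 0.55728 mol O.
SiO2: 67.32/60.083 = 1.12045 mol → 1.12045 mol Si, 2.24090 mol O.
Total oxygen = 2.98368 mol. Normalization factor = 8/2.98368 = 2.68125.
Si per 8 O = 1.12045 × 2.68125 = 3.004.

3.004 Si apfu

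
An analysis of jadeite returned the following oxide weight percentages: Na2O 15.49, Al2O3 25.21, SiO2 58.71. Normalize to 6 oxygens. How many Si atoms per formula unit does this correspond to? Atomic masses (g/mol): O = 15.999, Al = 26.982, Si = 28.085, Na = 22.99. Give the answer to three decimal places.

Na2O: 15.49/61.979 = 0.24992 mol → 0.49984 mol Na, 0.24992 mol O.
Al2O3: 25.21/101.961 = 0.24725 mol → 0.49450 mol Al, 0.74175 mol O.
SiO2: 58.71/60.083 = 0.97715 mol → 0.97715 mol Si, 1.95430 mol O.
Total oxygen = 2.94597 mol. Normalization factor = 6/2.94597 = 2.03668.
Si per 6 O = 0.97715 × 2.03668 = 1.990.

1.990 Si apfu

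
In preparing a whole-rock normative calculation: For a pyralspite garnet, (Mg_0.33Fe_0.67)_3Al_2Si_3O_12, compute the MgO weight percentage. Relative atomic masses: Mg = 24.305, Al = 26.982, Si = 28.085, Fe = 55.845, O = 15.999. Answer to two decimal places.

M((Mg_0.33Fe_0.67)_3Al_2Si_3O_12) = 466.517 g/mol; M(MgO) = 40.304 g/mol.
Moles MgO per formula unit = 0.99 Mg ÷ 1 = 0.9900.
MgO fraction = (0.9900 × 40.304) / 466.517 = 39.901/466.517 = 0.0855.

8.55 wt%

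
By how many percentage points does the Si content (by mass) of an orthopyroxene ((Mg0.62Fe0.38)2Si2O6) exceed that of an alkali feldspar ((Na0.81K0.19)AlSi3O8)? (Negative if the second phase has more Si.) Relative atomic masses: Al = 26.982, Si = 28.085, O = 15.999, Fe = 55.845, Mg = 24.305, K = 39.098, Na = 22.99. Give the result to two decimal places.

-6.77 percentage points

First mineral: 56.170 g Si in 224.744 g formula = 24.99 wt% Si.
Second mineral: 84.255 g Si in 265.280 g formula = 31.76 wt% Si.
24.99% − 31.76% gives a difference of -6.77 percentage points.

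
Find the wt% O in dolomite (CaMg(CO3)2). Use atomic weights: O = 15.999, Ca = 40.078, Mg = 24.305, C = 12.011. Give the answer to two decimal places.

Formula mass = 1·40.078 + 1·24.305 + 2·12.011 + 6·15.999 = 184.399 g/mol, of which 95.994 g is O.
So O makes up 95.994/184.399 = 0.5206 of the mass, i.e. 52.06%.

52.06 mass %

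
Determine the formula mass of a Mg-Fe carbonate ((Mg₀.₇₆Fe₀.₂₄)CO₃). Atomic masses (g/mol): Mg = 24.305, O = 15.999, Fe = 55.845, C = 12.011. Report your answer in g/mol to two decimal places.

91.88 g/mol

M = 0.76(24.305) + 0.24(55.845) + 1(12.011) + 3(15.999)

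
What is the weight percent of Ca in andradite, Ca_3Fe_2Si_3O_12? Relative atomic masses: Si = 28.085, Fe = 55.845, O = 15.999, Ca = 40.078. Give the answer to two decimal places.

23.66 wt%

M(Ca_3Fe_2Si_3O_12) = 508.167 g/mol.
Ca contributes 3 × 40.078 = 120.234 g per mole.
120.234/508.167 = 0.2366 → 23.66%.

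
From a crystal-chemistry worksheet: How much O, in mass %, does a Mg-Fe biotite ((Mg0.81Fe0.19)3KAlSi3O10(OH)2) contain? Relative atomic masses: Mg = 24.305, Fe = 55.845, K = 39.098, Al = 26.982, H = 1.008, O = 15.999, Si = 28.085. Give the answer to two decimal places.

44.11 mass %

Molar mass of (Mg0.81Fe0.19)3KAlSi3O10(OH)2: 2.43·24.305 + 0.57·55.845 + 1·39.098 + 1·26.982 + 3·28.085 + 12·15.999 + 2·1.008 = 435.232 g/mol.
Mass of O per formula unit: 12 × 15.999 = 191.988 g.
Weight fraction O = 191.988 / 435.232 = 0.4411.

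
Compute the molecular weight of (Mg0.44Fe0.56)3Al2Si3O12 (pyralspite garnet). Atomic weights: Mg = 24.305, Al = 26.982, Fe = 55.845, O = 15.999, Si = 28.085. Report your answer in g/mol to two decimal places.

456.11 g/mol

The formula mass is the sum 1.32×24.305 + 1.68×55.845 + 2×26.982 + 3×28.085 + 12×15.999.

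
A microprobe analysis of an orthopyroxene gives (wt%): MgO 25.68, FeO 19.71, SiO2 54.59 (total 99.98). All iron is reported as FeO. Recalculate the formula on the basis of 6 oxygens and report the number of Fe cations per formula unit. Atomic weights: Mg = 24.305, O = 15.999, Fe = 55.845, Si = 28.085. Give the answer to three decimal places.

0.603 Fe apfu

MgO (M=40.304): mol = 0.63716; Mg = 0.63716, O = 0.63716.
FeO (M=71.844): mol = 0.27434; Fe = 0.27434, O = 0.27434.
SiO2 (M=60.083): mol = 0.90858; Si = 0.90858, O = 1.81716.
ΣO = 2.72866; factor = 6/ΣO = 2.19888.
Fe apfu = 0.27434 × 2.19888 = 0.603.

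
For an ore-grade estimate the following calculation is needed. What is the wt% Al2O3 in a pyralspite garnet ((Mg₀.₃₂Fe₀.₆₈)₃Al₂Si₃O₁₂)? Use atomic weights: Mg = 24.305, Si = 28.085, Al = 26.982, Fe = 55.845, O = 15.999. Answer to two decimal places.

21.81 wt%

M((Mg₀.₃₂Fe₀.₆₈)₃Al₂Si₃O₁₂) = 467.464 g/mol; M(Al2O3) = 101.961 g/mol.
Moles Al2O3 per formula unit = 2 Al ÷ 2 = 1.0000.
Al2O3 fraction = (1.0000 × 101.961) / 467.464 = 101.961/467.464 = 0.2181.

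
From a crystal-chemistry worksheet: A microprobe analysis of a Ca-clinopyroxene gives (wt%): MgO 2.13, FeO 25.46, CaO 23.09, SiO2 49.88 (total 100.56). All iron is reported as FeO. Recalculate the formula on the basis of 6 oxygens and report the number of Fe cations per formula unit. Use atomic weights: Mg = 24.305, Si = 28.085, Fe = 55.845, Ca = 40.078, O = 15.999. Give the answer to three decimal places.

MgO (M=40.304): mol = 0.05285; Mg = 0.05285, O = 0.05285.
FeO (M=71.844): mol = 0.35438; Fe = 0.35438, O = 0.35438.
CaO (M=56.077): mol = 0.41176; Ca = 0.41176, O = 0.41176.
SiO2 (M=60.083): mol = 0.83018; Si = 0.83018, O = 1.66036.
ΣO = 2.47935; factor = 6/ΣO = 2.41999.
Fe apfu = 0.35438 × 2.41999 = 0.858.

0.858 Fe apfu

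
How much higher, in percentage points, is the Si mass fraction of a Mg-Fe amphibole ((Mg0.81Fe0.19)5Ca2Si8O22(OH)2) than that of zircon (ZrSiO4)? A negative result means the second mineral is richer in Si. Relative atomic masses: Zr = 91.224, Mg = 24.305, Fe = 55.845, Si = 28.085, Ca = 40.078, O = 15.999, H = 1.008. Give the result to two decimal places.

11.35 percentage points

M((Mg0.81Fe0.19)5Ca2Si8O22(OH)2) = 842.316 g/mol, so wt% Si = 224.680/842.316 × 100 = 26.67%.
M(ZrSiO4) = 183.305 g/mol, so wt% Si = 28.085/183.305 × 100 = 15.32%.
26.67 − 15.32 = 11.35 pp.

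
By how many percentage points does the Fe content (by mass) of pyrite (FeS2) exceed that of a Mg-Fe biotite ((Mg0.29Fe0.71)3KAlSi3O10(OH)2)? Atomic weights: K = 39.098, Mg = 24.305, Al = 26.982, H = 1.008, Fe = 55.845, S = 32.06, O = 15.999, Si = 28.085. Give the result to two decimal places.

First mineral: 55.845 g Fe in 119.965 g formula = 46.55 wt% Fe.
Second mineral: 118.950 g Fe in 484.434 g formula = 24.55 wt% Fe.
46.55% − 24.55% gives a difference of 22.00 percentage points.

22.00 percentage points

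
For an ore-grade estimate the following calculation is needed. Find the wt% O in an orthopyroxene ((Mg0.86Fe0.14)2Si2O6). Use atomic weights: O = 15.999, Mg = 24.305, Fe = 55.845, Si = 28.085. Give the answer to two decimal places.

Molar mass of (Mg0.86Fe0.14)2Si2O6: 1.72*24.305 + 0.28*55.845 + 2*28.085 + 6*15.999 = 209.605 g/mol.
Mass of O per formula unit: 6 × 15.999 = 95.994 g.
Weight fraction O = 95.994 / 209.605 = 0.4580.

45.80 weight percent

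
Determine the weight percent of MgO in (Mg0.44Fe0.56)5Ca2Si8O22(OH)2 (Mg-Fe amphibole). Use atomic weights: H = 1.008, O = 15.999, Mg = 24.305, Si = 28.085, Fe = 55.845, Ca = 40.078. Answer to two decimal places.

9.84 wt%

Molar mass of (Mg0.44Fe0.56)5Ca2Si8O22(OH)2 = 2.20×24.305 + 2.80×55.845 + 2×40.078 + 8×28.085 + 24×15.999 + 2×1.008 = 900.665 g/mol.
Each formula unit contains 2.20 Mg, equivalent to 2.20/1 = 2.2000 mol MgO.
M(MgO) = 1×24.305 + 1×15.999 = 40.304 g/mol.
Mass of MgO per formula unit = 2.2000 × 40.304 = 88.669 g.
MgO wt% = 88.669 / 900.665 × 100 = 9.84%.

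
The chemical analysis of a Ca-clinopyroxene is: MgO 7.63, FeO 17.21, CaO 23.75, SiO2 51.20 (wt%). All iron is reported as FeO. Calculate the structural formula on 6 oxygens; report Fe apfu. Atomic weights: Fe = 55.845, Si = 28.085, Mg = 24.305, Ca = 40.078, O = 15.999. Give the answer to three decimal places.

0.562 Fe apfu

MgO: 7.63/40.304 = 0.18931 mol → 0.18931 mol Mg, 0.18931 mol O.
FeO: 17.21/71.844 = 0.23955 mol → 0.23955 mol Fe, 0.23955 mol O.
CaO: 23.75/56.077 = 0.42352 mol → 0.42352 mol Ca, 0.42352 mol O.
SiO2: 51.20/60.083 = 0.85215 mol → 0.85215 mol Si, 1.70430 mol O.
Total oxygen = 2.55668 mol. Normalization factor = 6/2.55668 = 2.34679.
Fe per 6 O = 0.23955 × 2.34679 = 0.562.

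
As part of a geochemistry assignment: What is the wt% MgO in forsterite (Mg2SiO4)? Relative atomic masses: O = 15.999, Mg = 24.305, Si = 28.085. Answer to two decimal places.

57.29 wt%

M(Mg2SiO4) = 140.691 g/mol; M(MgO) = 40.304 g/mol.
Moles MgO per formula unit = 2 Mg ÷ 1 = 2.0000.
MgO fraction = (2.0000 × 40.304) / 140.691 = 80.608/140.691 = 0.5729.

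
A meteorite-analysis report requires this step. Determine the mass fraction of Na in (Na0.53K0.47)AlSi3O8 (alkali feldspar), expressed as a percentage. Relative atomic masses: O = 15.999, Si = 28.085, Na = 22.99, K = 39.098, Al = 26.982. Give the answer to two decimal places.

4.52 weight percent

Formula mass = 0.53*22.99 + 0.47*39.098 + 1*26.982 + 3*28.085 + 8*15.999 = 269.790 g/mol, of which 12.185 g is Na.
So Na makes up 12.185/269.790 = 0.0452 of the mass, i.e. 4.52%.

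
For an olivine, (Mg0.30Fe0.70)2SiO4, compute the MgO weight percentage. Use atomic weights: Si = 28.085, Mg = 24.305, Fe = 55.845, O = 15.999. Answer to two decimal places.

Molar mass of (Mg0.30Fe0.70)2SiO4 = 0.60*24.305 + 1.40*55.845 + 1*28.085 + 4*15.999 = 184.847 g/mol.
Each formula unit contains 0.60 Mg, equivalent to 0.60/1 = 0.6000 mol MgO.
M(MgO) = 1×24.305 + 1×15.999 = 40.304 g/mol.
Mass of MgO per formula unit = 0.6000 × 40.304 = 24.182 g.
MgO wt% = 24.182 / 184.847 × 100 = 13.08%.

13.08 wt%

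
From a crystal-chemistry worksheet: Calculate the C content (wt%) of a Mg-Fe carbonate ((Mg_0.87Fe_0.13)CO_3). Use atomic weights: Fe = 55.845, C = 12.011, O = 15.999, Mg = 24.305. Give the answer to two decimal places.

13.59 wt%

Formula mass = 0.87×24.305 + 0.13×55.845 + 1×12.011 + 3×15.999 = 88.413 g/mol, of which 12.011 g is C.
So C makes up 12.011/88.413 = 0.1359 of the mass, i.e. 13.59%.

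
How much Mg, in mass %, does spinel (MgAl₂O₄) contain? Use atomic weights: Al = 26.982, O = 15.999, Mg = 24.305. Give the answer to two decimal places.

17.08 mass %

Molar mass of MgAl₂O₄: 1·24.305 + 2·26.982 + 4·15.999 = 142.265 g/mol.
Mass of Mg per formula unit: 1 × 24.305 = 24.305 g.
Weight fraction Mg = 24.305 / 142.265 = 0.1708.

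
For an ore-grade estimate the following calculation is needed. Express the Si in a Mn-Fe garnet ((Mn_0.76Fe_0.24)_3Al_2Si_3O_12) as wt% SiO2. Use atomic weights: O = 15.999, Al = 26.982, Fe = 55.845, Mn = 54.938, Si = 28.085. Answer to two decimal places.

Molar mass of (Mn_0.76Fe_0.24)_3Al_2Si_3O_12 = 2.28×54.938 + 0.72×55.845 + 2×26.982 + 3×28.085 + 12×15.999 = 495.674 g/mol.
Each formula unit contains 3 Si, equivalent to 3/1 = 3.0000 mol SiO2.
M(SiO2) = 1×28.085 + 2×15.999 = 60.083 g/mol.
Mass of SiO2 per formula unit = 3.0000 × 60.083 = 180.249 g.
SiO2 wt% = 180.249 / 495.674 × 100 = 36.36%.

36.36 wt%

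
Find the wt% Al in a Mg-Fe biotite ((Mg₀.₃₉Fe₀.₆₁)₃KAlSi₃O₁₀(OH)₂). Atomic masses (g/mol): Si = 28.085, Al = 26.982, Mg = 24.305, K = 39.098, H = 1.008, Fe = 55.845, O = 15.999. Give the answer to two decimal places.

5.68 mass %

Formula mass = 1.17*24.305 + 1.83*55.845 + 1*39.098 + 1*26.982 + 3*28.085 + 12*15.999 + 2*1.008 = 474.972 g/mol, of which 26.982 g is Al.
So Al makes up 26.982/474.972 = 0.0568 of the mass, i.e. 5.68%.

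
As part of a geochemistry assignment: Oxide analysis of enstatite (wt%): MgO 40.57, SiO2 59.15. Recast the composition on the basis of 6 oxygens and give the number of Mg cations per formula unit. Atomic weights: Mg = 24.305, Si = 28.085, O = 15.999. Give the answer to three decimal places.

2.030 Mg apfu

MgO (M=40.304): mol = 1.00660; Mg = 1.00660, O = 1.00660.
SiO2 (M=60.083): mol = 0.98447; Si = 0.98447, O = 1.96894.
ΣO = 2.97554; factor = 6/ΣO = 2.01644.
Mg apfu = 1.00660 × 2.01644 = 2.030.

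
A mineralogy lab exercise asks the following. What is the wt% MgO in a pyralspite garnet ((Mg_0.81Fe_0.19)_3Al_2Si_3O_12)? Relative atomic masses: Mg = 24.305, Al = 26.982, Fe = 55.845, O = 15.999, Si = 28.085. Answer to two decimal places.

M((Mg_0.81Fe_0.19)_3Al_2Si_3O_12) = 421.100 g/mol; M(MgO) = 40.304 g/mol.
Moles MgO per formula unit = 2.43 Mg ÷ 1 = 2.4300.
MgO fraction = (2.4300 × 40.304) / 421.100 = 97.939/421.100 = 0.2326.

23.26 wt%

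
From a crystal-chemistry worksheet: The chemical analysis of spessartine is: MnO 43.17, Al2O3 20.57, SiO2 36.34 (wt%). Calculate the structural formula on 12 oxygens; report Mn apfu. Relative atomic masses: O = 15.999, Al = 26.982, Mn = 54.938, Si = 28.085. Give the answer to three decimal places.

3.013 Mn apfu

MnO (M=70.937): mol = 0.60857; Mn = 0.60857, O = 0.60857.
Al2O3 (M=101.961): mol = 0.20174; Al = 0.40348, O = 0.60522.
SiO2 (M=60.083): mol = 0.60483; Si = 0.60483, O = 1.20966.
ΣO = 2.42345; factor = 12/ΣO = 4.95162.
Mn apfu = 0.60857 × 4.95162 = 3.013.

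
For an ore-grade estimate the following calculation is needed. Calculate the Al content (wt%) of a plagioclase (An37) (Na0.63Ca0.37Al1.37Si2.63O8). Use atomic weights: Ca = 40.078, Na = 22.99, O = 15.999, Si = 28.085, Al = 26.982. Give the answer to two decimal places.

13.79 wt%

M(Na0.63Ca0.37Al1.37Si2.63O8) = 268.133 g/mol.
Al contributes 1.37 × 26.982 = 36.965 g per mole.
36.965/268.133 = 0.1379 → 13.79%.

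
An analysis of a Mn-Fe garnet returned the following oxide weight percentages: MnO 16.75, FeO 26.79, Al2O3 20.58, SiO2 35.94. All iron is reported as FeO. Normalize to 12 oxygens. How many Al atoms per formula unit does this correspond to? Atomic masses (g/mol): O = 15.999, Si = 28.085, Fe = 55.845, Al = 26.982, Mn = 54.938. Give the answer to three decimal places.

MnO (M=70.937): mol = 0.23613; Mn = 0.23613, O = 0.23613.
FeO (M=71.844): mol = 0.37289; Fe = 0.37289, O = 0.37289.
Al2O3 (M=101.961): mol = 0.20184; Al = 0.40368, O = 0.60552.
SiO2 (M=60.083): mol = 0.59817; Si = 0.59817, O = 1.19634.
ΣO = 2.41088; factor = 12/ΣO = 4.97744.
Al apfu = 0.40368 × 4.97744 = 2.009.

2.009 Al apfu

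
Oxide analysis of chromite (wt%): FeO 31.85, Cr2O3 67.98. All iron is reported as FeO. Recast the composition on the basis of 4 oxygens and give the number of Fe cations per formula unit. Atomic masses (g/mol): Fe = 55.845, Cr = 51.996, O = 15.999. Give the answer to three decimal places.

FeO (M=71.844): mol = 0.44332; Fe = 0.44332, O = 0.44332.
Cr2O3 (M=151.989): mol = 0.44727; Cr = 0.89454, O = 1.34181.
ΣO = 1.78513; factor = 4/ΣO = 2.24073.
Fe apfu = 0.44332 × 2.24073 = 0.993.

0.993 Fe apfu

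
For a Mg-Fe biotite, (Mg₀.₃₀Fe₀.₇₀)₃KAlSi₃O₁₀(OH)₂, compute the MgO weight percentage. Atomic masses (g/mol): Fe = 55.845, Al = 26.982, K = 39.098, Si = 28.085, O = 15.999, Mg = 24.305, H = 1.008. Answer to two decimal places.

M((Mg₀.₃₀Fe₀.₇₀)₃KAlSi₃O₁₀(OH)₂) = 483.488 g/mol; M(MgO) = 40.304 g/mol.
Moles MgO per formula unit = 0.90 Mg ÷ 1 = 0.9000.
MgO fraction = (0.9000 × 40.304) / 483.488 = 36.274/483.488 = 0.0750.

7.50 wt%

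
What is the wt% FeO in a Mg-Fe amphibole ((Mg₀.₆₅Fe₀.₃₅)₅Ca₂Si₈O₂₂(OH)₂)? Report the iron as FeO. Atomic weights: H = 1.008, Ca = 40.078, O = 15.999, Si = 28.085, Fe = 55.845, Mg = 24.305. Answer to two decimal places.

Molar mass of (Mg₀.₆₅Fe₀.₃₅)₅Ca₂Si₈O₂₂(OH)₂ = 3.25×24.305 + 1.75×55.845 + 2×40.078 + 8×28.085 + 24×15.999 + 2×1.008 = 867.548 g/mol.
Each formula unit contains 1.75 Fe, equivalent to 1.75/1 = 1.7500 mol FeO.
M(FeO) = 1×55.845 + 1×15.999 = 71.844 g/mol.
Mass of FeO per formula unit = 1.7500 × 71.844 = 125.727 g.
FeO wt% = 125.727 / 867.548 × 100 = 14.49%.

14.49 wt%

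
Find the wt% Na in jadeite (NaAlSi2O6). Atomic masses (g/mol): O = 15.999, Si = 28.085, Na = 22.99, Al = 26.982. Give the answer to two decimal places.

11.37 weight percent

Formula mass = 1*22.99 + 1*26.982 + 2*28.085 + 6*15.999 = 202.136 g/mol, of which 22.990 g is Na.
So Na makes up 22.990/202.136 = 0.1137 of the mass, i.e. 11.37%.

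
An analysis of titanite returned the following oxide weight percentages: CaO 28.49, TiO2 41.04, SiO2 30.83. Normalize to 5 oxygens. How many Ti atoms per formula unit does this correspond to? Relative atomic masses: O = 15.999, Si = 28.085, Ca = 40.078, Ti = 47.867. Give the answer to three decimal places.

CaO: 28.49/56.077 = 0.50805 mol → 0.50805 mol Ca, 0.50805 mol O.
TiO2: 41.04/79.865 = 0.51387 mol → 0.51387 mol Ti, 1.02774 mol O.
SiO2: 30.83/60.083 = 0.51312 mol → 0.51312 mol Si, 1.02624 mol O.
Total oxygen = 2.56203 mol. Normalization factor = 5/2.56203 = 1.95158.
Ti per 5 O = 0.51387 × 1.95158 = 1.003.

1.003 Ti apfu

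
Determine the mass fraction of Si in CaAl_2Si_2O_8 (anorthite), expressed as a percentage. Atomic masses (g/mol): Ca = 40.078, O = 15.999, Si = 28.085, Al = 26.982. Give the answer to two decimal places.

20.19 mass %

Molar mass of CaAl_2Si_2O_8: 1×40.078 + 2×26.982 + 2×28.085 + 8×15.999 = 278.204 g/mol.
Mass of Si per formula unit: 2 × 28.085 = 56.170 g.
Weight fraction Si = 56.170 / 278.204 = 0.2019.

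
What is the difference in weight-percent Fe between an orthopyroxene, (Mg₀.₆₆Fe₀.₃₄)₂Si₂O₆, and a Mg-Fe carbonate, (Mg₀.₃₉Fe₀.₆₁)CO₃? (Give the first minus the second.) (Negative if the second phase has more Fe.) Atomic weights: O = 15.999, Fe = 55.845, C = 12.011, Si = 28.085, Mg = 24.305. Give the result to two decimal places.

Fe in (Mg₀.₆₆Fe₀.₃₄)₂Si₂O₆: molar mass 222.221 g/mol; 0.68×55.845 = 37.975 g → 17.09 wt%.
Fe in (Mg₀.₃₉Fe₀.₆₁)CO₃: molar mass 103.552 g/mol; 0.61×55.845 = 34.065 g → 32.90 wt%.
Difference = 17.09 − 32.90 = -15.81 percentage points.

-15.81 percentage points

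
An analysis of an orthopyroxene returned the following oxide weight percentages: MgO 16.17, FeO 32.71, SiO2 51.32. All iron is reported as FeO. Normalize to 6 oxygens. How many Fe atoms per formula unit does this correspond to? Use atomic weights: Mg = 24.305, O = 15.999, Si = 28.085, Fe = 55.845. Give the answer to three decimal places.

1.065 Fe apfu

16.17 wt% MgO ÷ 40.304 g/mol = 0.40120 mol, giving 0.40120 Mg and 0.40120 O.
32.71 wt% FeO ÷ 71.844 g/mol = 0.45529 mol, giving 0.45529 Fe and 0.45529 O.
51.32 wt% SiO2 ÷ 60.083 g/mol = 0.85415 mol, giving 0.85415 Si and 1.70830 O.
Oxygen sums to 2.56479; scaling by 6/2.56479 = 2.33937 puts the formula on 6 O.
Fe: 0.45529 × 2.33937 = 1.065 atoms per formula unit.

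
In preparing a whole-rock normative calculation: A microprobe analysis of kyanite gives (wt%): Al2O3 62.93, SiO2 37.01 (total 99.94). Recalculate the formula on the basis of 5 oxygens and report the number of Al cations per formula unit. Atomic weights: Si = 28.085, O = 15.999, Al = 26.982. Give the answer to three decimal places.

62.93 wt% Al2O3 ÷ 101.961 g/mol = 0.61720 mol, giving 1.23440 Al and 1.85160 O.
37.01 wt% SiO2 ÷ 60.083 g/mol = 0.61598 mol, giving 0.61598 Si and 1.23196 O.
Oxygen sums to 3.08356; scaling by 5/3.08356 = 1.62150 puts the formula on 5 O.
Al: 1.23440 × 1.62150 = 2.002 atoms per formula unit.

2.002 Al apfu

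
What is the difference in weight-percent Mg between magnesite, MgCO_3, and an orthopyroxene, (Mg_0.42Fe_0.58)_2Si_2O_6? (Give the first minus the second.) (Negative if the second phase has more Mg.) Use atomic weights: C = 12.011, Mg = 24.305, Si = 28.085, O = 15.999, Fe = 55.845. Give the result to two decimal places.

Mg in MgCO_3: molar mass 84.313 g/mol; 1×24.305 = 24.305 g → 28.83 wt%.
Mg in (Mg_0.42Fe_0.58)_2Si_2O_6: molar mass 237.360 g/mol; 0.84×24.305 = 20.416 g → 8.60 wt%.
Difference = 28.83 − 8.60 = 20.23 percentage points.

20.23 percentage points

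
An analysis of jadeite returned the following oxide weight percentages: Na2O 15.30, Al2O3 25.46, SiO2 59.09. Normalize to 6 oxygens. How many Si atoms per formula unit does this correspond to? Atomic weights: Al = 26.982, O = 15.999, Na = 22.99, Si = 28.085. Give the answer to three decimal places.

Na2O: 15.30/61.979 = 0.24686 mol → 0.49372 mol Na, 0.24686 mol O.
Al2O3: 25.46/101.961 = 0.24970 mol → 0.49940 mol Al, 0.74910 mol O.
SiO2: 59.09/60.083 = 0.98347 mol → 0.98347 mol Si, 1.96694 mol O.
Total oxygen = 2.96290 mol. Normalization factor = 6/2.96290 = 2.02504.
Si per 6 O = 0.98347 × 2.02504 = 1.992.

1.992 Si apfu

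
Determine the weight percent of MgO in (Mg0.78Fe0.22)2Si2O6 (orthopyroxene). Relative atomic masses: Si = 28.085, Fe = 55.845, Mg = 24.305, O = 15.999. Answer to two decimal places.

29.29 wt%

M((Mg0.78Fe0.22)2Si2O6) = 214.652 g/mol; M(MgO) = 40.304 g/mol.
Moles MgO per formula unit = 1.56 Mg ÷ 1 = 1.5600.
MgO fraction = (1.5600 × 40.304) / 214.652 = 62.874/214.652 = 0.2929.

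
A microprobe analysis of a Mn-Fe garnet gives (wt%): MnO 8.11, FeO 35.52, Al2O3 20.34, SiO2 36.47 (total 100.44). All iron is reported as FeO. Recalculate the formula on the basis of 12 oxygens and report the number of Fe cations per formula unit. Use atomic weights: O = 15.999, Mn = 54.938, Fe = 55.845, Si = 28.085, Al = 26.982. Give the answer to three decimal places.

2.450 Fe apfu

8.11 wt% MnO ÷ 70.937 g/mol = 0.11433 mol, giving 0.11433 Mn and 0.11433 O.
35.52 wt% FeO ÷ 71.844 g/mol = 0.49440 mol, giving 0.49440 Fe and 0.49440 O.
20.34 wt% Al2O3 ÷ 101.961 g/mol = 0.19949 mol, giving 0.39898 Al and 0.59847 O.
36.47 wt% SiO2 ÷ 60.083 g/mol = 0.60699 mol, giving 0.60699 Si and 1.21398 O.
Oxygen sums to 2.42118; scaling by 12/2.42118 = 4.95626 puts the formula on 12 O.
Fe: 0.49440 × 4.95626 = 2.450 atoms per formula unit.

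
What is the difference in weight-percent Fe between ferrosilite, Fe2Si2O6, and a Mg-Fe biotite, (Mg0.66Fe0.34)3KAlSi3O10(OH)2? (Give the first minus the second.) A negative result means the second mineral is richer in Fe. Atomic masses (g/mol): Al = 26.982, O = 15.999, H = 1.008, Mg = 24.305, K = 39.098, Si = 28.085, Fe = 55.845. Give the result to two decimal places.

First mineral: 111.690 g Fe in 263.854 g formula = 42.33 wt% Fe.
Second mineral: 56.962 g Fe in 449.425 g formula = 12.67 wt% Fe.
42.33% − 12.67% gives a difference of 29.66 percentage points.

29.66 percentage points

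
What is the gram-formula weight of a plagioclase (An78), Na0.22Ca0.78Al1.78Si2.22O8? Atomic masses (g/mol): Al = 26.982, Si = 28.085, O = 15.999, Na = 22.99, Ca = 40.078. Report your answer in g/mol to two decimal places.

M = 0.22·22.99 + 0.78·40.078 + 1.78·26.982 + 2.22·28.085 + 8·15.999

274.69 g/mol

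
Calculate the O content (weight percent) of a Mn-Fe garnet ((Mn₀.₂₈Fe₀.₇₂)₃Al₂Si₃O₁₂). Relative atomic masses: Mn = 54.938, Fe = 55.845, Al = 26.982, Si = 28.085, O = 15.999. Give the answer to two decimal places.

38.63 weight percent

M((Mn₀.₂₈Fe₀.₇₂)₃Al₂Si₃O₁₂) = 496.980 g/mol.
O contributes 12 × 15.999 = 191.988 g per mole.
191.988/496.980 = 0.3863 → 38.63%.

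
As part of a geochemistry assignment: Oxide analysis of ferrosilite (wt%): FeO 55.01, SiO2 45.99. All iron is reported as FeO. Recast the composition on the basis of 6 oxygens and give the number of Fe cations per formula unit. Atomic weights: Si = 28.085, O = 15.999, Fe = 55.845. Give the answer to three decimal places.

2.000 Fe apfu

FeO: 55.01/71.844 = 0.76569 mol → 0.76569 mol Fe, 0.76569 mol O.
SiO2: 45.99/60.083 = 0.76544 mol → 0.76544 mol Si, 1.53088 mol O.
Total oxygen = 2.29657 mol. Normalization factor = 6/2.29657 = 2.61259.
Fe per 6 O = 0.76569 × 2.61259 = 2.000.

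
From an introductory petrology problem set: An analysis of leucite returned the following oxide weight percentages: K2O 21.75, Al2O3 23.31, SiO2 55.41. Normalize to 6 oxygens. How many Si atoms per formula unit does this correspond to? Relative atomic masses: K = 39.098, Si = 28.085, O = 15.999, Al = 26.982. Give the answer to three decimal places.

2.004 Si apfu

K2O (M=94.195): mol = 0.23090; K = 0.46180, O = 0.23090.
Al2O3 (M=101.961): mol = 0.22862; Al = 0.45724, O = 0.68586.
SiO2 (M=60.083): mol = 0.92222; Si = 0.92222, O = 1.84444.
ΣO = 2.76120; factor = 6/ΣO = 2.17297.
Si apfu = 0.92222 × 2.17297 = 2.004.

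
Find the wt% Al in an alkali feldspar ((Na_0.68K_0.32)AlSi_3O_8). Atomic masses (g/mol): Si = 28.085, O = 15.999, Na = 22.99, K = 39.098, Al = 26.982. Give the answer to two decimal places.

M((Na_0.68K_0.32)AlSi_3O_8) = 267.374 g/mol.
Al contributes 1 × 26.982 = 26.982 g per mole.
26.982/267.374 = 0.1009 → 10.09%.

10.09 weight percent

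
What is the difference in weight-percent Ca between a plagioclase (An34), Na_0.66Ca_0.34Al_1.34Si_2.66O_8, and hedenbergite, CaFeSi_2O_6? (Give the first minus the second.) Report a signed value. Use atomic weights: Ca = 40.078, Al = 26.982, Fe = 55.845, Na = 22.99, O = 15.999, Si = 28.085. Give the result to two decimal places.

First mineral: 13.627 g Ca in 267.654 g formula = 5.09 wt% Ca.
Second mineral: 40.078 g Ca in 248.087 g formula = 16.15 wt% Ca.
5.09% − 16.15% gives a difference of -11.06 percentage points.

-11.06 percentage points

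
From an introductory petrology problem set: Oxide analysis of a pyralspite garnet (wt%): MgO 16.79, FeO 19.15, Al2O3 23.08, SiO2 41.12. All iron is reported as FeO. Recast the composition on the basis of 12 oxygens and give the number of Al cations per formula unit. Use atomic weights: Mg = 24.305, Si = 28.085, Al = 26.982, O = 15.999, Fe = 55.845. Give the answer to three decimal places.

16.79 wt% MgO ÷ 40.304 g/mol = 0.41658 mol, giving 0.41658 Mg and 0.41658 O.
19.15 wt% FeO ÷ 71.844 g/mol = 0.26655 mol, giving 0.26655 Fe and 0.26655 O.
23.08 wt% Al2O3 ÷ 101.961 g/mol = 0.22636 mol, giving 0.45272 Al and 0.67908 O.
41.12 wt% SiO2 ÷ 60.083 g/mol = 0.68439 mol, giving 0.68439 Si and 1.36878 O.
Oxygen sums to 2.73099; scaling by 12/2.73099 = 4.39401 puts the formula on 12 O.
Al: 0.45272 × 4.39401 = 1.989 atoms per formula unit.

1.989 Al apfu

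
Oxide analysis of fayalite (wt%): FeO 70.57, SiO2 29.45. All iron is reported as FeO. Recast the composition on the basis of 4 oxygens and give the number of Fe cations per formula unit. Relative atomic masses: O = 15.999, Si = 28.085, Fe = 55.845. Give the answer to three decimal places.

2.002 Fe apfu

FeO (M=71.844): mol = 0.98227; Fe = 0.98227, O = 0.98227.
SiO2 (M=60.083): mol = 0.49016; Si = 0.49016, O = 0.98032.
ΣO = 1.96259; factor = 4/ΣO = 2.03812.
Fe apfu = 0.98227 × 2.03812 = 2.002.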